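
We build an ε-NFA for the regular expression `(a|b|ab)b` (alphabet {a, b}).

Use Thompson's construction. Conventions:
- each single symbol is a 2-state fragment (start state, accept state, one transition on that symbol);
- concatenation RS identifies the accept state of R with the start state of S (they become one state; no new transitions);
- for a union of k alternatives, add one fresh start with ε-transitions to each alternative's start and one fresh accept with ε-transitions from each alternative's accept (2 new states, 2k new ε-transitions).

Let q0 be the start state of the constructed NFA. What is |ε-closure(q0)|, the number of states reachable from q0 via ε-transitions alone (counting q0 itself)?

Let C(F) = |ε-closure(F.start)| within fragment F, and note whether F accepts ε. Symbol fragments have C = 1 and do not accept ε. Then:
  ab → |closure| equals the left operand's closure size = 1 (its accept is not ε-reachable, so the closure stops there)
  a|b|ab → new start ε-reaches every alternative's start; none of them accept ε, so the new accept is not reached: |closure| = 1 + 1 + 1 + 1 = 4
  (a|b|ab)b → same as the first factor's closure: |closure| = 4

4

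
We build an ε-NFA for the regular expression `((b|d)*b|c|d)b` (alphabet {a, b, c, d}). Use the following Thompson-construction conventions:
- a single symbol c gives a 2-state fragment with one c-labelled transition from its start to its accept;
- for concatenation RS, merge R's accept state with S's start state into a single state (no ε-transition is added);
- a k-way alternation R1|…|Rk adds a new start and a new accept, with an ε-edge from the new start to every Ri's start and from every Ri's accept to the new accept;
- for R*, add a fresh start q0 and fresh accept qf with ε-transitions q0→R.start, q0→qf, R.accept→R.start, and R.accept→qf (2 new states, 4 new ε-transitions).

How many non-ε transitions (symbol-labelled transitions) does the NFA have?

6

Per subexpression:
Each of the 6 symbol leaves contributes exactly 1 symbol transition.
  b|d : 2 symbol transitions
  (b|d)* : 2 symbol transitions
  (b|d)*b : 3 symbol transitions
  (b|d)*b|c|d : 5 symbol transitions
  ((b|d)*b|c|d)b : 6 symbol transitions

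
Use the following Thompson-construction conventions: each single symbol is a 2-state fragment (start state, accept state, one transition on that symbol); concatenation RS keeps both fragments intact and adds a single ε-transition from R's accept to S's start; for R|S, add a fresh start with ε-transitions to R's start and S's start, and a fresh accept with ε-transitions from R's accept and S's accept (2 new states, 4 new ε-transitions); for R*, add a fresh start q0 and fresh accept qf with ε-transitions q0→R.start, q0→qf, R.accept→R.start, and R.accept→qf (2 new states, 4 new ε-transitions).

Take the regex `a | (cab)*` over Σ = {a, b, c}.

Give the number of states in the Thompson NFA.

12

Building bottom-up:
Each of the 4 symbol leaves contributes a 2-state fragment.
  cab — 6 states
  (cab)* — 8 states
  a | (cab)* — 12 states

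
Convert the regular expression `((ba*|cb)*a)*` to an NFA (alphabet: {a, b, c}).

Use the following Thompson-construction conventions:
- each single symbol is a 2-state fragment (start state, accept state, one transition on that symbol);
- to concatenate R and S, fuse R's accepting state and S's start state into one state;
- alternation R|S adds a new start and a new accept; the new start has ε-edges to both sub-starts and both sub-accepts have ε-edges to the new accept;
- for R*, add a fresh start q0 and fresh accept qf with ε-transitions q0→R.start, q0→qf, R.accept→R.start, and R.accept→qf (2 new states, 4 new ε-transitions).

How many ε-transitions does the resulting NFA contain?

16

By structural recursion:
Each of the 5 symbol leaves contributes 0 ε-transitions.
  a* = 4 ε-transitions
  ba* = 4 ε-transitions
  cb = 0 ε-transitions
  ba*|cb = 8 ε-transitions
  (ba*|cb)* = 12 ε-transitions
  (ba*|cb)*a = 12 ε-transitions
  ((ba*|cb)*a)* = 16 ε-transitions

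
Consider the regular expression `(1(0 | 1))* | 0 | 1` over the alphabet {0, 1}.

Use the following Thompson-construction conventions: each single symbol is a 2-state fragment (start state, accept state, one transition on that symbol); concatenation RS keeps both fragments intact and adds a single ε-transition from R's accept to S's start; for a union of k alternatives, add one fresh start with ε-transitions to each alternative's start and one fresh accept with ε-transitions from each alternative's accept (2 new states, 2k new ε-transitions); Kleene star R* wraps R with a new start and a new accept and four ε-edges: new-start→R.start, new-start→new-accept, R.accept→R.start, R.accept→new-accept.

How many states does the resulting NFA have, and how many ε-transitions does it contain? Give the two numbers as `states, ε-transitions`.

16, 15

Bottom-up over the parse tree:
Each of the 5 symbol leaves contributes 2 states and 0 ε-transitions.
  0 | 1 : 6 states, 4 ε-transitions
  1(0 | 1) : 8 states, 5 ε-transitions
  (1(0 | 1))* : 10 states, 9 ε-transitions
  (1(0 | 1))* | 0 | 1 : 16 states, 15 ε-transitions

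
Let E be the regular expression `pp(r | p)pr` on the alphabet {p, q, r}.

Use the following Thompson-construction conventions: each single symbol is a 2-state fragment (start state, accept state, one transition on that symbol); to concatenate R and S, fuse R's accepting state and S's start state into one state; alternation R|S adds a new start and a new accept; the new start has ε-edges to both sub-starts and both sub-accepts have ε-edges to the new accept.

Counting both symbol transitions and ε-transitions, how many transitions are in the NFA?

By structural recursion:
Each of the 6 symbol leaves contributes 1 transition (1 symbol, 0 ε).
  r | p → 6 transitions (2 symbol, 4 ε)
  pp(r | p)pr → 10 transitions (6 symbol, 4 ε)

10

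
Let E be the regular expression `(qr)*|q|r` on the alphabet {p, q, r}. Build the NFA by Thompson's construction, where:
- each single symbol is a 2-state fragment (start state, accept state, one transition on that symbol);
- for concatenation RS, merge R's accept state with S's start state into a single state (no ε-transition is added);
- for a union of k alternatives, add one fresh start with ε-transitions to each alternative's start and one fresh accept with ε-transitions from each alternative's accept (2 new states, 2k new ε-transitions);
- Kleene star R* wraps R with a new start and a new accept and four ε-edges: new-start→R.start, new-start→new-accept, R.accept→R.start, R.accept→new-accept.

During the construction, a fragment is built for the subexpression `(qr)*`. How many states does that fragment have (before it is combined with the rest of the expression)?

Fragment for `(qr)*`:
Each of the 2 symbol leaves contributes a 2-state fragment.
  qr — 3 states
  (qr)* — 5 states

5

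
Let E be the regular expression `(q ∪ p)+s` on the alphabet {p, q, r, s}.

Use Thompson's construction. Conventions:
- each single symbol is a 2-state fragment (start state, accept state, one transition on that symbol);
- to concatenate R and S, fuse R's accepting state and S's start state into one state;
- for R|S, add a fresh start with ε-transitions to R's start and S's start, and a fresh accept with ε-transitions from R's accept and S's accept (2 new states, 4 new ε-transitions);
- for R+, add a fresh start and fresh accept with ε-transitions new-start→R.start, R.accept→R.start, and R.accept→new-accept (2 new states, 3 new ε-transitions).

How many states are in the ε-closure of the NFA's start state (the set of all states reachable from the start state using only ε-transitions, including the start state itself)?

4

Let C(F) = |ε-closure(F.start)| within fragment F, and note whether F accepts ε. Symbol fragments have C = 1 and do not accept ε. Then:
  q ∪ p → |closure| = 1 + 1 + 1 = 3 (the new accept is not ε-reachable since no branch accepts ε)
  (q ∪ p)+ → new start ε-reaches only the body's start; the new accept needs a symbol first: |closure| = 1 + 3 = 4
  (q ∪ p)+s → same as the first factor's closure: |closure| = 4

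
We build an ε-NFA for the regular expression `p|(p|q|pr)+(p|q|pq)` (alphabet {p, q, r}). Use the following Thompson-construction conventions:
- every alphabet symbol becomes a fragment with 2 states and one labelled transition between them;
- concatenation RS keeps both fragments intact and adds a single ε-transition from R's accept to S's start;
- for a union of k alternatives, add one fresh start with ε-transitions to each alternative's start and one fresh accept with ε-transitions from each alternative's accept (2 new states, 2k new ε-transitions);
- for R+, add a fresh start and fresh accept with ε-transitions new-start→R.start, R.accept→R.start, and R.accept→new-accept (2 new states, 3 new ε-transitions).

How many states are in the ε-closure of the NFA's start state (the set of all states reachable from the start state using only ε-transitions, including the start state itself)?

Compute the ε-closure size of each fragment's start state recursively; a symbol fragment's start has no outgoing ε-edge, so its closure is just itself (size 1).
  pr → same as the first factor's closure: |closure| = 1
  p|q|pr → |closure| = 1 + 1 + 1 + 1 = 4 (the new accept is not ε-reachable since no branch accepts ε)
  (p|q|pr)+ → new start ε-reaches only the body's start; the new accept needs a symbol first: |closure| = 1 + 4 = 5
  pq → same as the first factor's closure: |closure| = 1
  p|q|pq → new start ε-reaches every alternative's start; none of them accept ε, so the new accept is not reached: |closure| = 1 + 1 + 1 + 1 = 4
  (p|q|pr)+(p|q|pq) → same as the first factor's closure: |closure| = 5
  p|(p|q|pr)+(p|q|pq) → new start ε-reaches every alternative's start; none of them accept ε, so the new accept is not reached: |closure| = 1 + 1 + 5 = 7

7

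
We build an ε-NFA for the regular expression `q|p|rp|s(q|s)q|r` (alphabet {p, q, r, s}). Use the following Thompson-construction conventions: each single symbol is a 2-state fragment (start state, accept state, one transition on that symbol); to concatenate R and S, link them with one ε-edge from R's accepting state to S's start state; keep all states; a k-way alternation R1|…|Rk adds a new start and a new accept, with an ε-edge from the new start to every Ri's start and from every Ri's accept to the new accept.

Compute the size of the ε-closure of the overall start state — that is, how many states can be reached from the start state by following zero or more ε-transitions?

6

Let C(F) = |ε-closure(F.start)| within fragment F, and note whether F accepts ε. Symbol fragments have C = 1 and do not accept ε. Then:
  rp : same as the first factor's closure: |ε-closure| = 1
  q|s : |ε-closure| = 1 + 1 + 1 = 3 (the new accept is not ε-reachable since no branch accepts ε)
  s(q|s)q : same as the first factor's closure: |ε-closure| = 1
  q|p|rp|s(q|s)q|r : new start ε-reaches every alternative's start; none of them accept ε, so the new accept is not reached: |ε-closure| = 1 + 1 + 1 + 1 + 1 + 1 = 6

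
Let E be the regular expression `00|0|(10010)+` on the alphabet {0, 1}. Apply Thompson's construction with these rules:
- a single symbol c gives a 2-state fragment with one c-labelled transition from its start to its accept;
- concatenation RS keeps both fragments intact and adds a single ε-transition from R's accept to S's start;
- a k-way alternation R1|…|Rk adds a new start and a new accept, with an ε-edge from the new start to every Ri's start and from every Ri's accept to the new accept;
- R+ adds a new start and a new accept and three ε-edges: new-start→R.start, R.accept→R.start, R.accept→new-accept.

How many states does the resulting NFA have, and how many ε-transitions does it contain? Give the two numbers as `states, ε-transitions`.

20, 14

Building bottom-up:
Each of the 8 symbol leaves contributes 2 states and 0 ε-transitions.
  00 : 4 states, 1 ε-transition
  10010 : 10 states, 4 ε-transitions
  (10010)+ : 12 states, 7 ε-transitions
  00|0|(10010)+ : 20 states, 14 ε-transitions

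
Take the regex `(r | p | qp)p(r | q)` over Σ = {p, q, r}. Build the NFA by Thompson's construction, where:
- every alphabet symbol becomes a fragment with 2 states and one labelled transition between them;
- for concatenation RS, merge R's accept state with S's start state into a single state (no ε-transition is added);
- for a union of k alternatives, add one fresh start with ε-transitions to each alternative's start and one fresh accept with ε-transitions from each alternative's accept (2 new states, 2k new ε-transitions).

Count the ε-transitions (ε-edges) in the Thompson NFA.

10

Per subexpression:
Each of the 7 symbol leaves contributes 0 ε-transitions.
  qp : 0 ε-transitions
  r | p | qp : 6 ε-transitions
  r | q : 4 ε-transitions
  (r | p | qp)p(r | q) : 10 ε-transitions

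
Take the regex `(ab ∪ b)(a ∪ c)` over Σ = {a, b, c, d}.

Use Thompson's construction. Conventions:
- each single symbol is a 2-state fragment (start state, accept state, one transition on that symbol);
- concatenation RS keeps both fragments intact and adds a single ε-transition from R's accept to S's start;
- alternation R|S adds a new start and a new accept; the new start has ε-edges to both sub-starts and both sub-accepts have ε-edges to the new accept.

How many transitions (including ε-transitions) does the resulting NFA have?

15

By structural recursion:
Each of the 5 symbol leaves contributes 1 transition (1 symbol, 0 ε).
  ab → 3 transitions (2 symbol, 1 ε)
  ab ∪ b → 8 transitions (3 symbol, 5 ε)
  a ∪ c → 6 transitions (2 symbol, 4 ε)
  (ab ∪ b)(a ∪ c) → 15 transitions (5 symbol, 10 ε)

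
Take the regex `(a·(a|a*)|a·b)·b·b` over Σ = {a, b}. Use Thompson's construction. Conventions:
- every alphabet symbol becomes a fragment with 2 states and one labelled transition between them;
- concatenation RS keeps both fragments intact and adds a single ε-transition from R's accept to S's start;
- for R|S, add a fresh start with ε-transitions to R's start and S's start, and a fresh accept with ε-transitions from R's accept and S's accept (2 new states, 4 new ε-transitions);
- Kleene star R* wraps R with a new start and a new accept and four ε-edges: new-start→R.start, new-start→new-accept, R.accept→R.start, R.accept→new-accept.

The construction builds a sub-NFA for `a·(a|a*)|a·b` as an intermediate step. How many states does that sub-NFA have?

16

Fragment for `a·(a|a*)|a·b`:
Each of the 5 symbol leaves contributes a 2-state fragment.
  a* : 4 states
  a|a* : 8 states
  a·(a|a*) : 10 states
  a·b : 4 states
  a·(a|a*)|a·b : 16 states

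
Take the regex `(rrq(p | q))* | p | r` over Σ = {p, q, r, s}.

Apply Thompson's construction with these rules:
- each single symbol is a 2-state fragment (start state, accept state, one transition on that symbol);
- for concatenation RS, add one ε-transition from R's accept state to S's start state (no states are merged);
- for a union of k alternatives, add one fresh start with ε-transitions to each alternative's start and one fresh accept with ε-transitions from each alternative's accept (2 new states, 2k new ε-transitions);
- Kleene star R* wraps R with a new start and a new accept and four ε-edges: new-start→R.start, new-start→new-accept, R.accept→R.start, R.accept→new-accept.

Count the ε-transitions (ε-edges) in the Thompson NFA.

Building bottom-up:
Each of the 7 symbol leaves contributes 0 ε-transitions.
  p | q = 4 ε-transitions
  rrq(p | q) = 7 ε-transitions
  (rrq(p | q))* = 11 ε-transitions
  (rrq(p | q))* | p | r = 17 ε-transitions

17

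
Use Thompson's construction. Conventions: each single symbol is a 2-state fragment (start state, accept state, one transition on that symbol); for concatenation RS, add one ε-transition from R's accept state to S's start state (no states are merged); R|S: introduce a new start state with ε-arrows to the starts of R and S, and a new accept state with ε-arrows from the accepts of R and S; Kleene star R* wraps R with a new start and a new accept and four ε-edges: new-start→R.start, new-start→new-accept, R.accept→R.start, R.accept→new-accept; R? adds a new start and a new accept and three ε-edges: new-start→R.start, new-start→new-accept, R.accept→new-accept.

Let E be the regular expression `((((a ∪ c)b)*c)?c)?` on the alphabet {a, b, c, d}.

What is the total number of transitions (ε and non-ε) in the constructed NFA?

By structural recursion:
Each of the 5 symbol leaves contributes 1 transition (1 symbol, 0 ε).
  a ∪ c : 6 transitions (2 symbol, 4 ε)
  (a ∪ c)b : 8 transitions (3 symbol, 5 ε)
  ((a ∪ c)b)* : 12 transitions (3 symbol, 9 ε)
  ((a ∪ c)b)*c : 14 transitions (4 symbol, 10 ε)
  (((a ∪ c)b)*c)? : 17 transitions (4 symbol, 13 ε)
  (((a ∪ c)b)*c)?c : 19 transitions (5 symbol, 14 ε)
  ((((a ∪ c)b)*c)?c)? : 22 transitions (5 symbol, 17 ε)

22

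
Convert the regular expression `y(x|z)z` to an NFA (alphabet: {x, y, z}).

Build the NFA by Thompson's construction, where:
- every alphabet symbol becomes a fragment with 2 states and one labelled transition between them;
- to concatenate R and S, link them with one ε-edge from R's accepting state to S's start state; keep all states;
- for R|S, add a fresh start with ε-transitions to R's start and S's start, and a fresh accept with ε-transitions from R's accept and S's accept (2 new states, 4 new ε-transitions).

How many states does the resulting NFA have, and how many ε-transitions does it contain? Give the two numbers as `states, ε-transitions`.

By structural recursion:
Each of the 4 symbol leaves contributes 2 states and 0 ε-transitions.
  x|z — 6 states, 4 ε-transitions
  y(x|z)z — 10 states, 6 ε-transitions

10, 6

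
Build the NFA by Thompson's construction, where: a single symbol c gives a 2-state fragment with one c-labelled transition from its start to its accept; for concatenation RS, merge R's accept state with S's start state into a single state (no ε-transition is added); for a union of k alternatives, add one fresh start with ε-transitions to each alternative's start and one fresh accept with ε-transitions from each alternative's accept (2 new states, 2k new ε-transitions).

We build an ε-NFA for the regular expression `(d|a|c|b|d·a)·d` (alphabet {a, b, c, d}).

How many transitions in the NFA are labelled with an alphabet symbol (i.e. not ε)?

7

Bottom-up over the parse tree:
Each of the 7 symbol leaves contributes exactly 1 symbol transition.
  d·a = 2 symbol transitions
  d|a|c|b|d·a = 6 symbol transitions
  (d|a|c|b|d·a)·d = 7 symbol transitions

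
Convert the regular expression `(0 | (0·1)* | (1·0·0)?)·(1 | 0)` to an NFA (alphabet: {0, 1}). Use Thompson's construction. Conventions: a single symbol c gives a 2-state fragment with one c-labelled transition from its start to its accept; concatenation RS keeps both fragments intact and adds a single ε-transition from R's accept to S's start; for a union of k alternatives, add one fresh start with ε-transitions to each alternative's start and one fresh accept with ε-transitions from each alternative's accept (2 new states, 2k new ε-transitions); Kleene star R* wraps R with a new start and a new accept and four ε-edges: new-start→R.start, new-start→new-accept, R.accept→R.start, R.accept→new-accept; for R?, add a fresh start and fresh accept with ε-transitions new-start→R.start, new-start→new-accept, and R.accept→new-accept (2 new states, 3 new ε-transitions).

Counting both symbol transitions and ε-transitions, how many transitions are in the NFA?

Per subexpression:
Each of the 8 symbol leaves contributes 1 transition (1 symbol, 0 ε).
  0·1 = 3 transitions (2 symbol, 1 ε)
  (0·1)* = 7 transitions (2 symbol, 5 ε)
  1·0·0 = 5 transitions (3 symbol, 2 ε)
  (1·0·0)? = 8 transitions (3 symbol, 5 ε)
  0 | (0·1)* | (1·0·0)? = 22 transitions (6 symbol, 16 ε)
  1 | 0 = 6 transitions (2 symbol, 4 ε)
  (0 | (0·1)* | (1·0·0)?)·(1 | 0) = 29 transitions (8 symbol, 21 ε)

29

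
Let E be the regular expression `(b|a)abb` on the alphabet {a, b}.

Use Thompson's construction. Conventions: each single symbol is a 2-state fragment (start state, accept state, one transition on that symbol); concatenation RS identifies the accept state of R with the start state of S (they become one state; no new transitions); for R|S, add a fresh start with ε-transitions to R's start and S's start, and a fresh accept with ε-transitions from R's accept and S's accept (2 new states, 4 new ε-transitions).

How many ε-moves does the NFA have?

Building bottom-up:
Each of the 5 symbol leaves contributes 0 ε-transitions.
  b|a = 4 ε-transitions
  (b|a)abb = 4 ε-transitions

4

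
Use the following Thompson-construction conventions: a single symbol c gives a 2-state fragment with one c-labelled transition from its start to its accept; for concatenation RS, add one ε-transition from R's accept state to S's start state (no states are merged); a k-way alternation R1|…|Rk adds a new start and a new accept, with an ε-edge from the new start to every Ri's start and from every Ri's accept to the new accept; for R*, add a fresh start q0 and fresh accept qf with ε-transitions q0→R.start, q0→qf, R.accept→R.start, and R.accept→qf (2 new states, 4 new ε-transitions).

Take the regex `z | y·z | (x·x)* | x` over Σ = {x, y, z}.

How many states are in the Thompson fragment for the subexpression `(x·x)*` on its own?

6

Fragment for `(x·x)*`:
Each of the 2 symbol leaves contributes a 2-state fragment.
  x·x → 4 states
  (x·x)* → 6 states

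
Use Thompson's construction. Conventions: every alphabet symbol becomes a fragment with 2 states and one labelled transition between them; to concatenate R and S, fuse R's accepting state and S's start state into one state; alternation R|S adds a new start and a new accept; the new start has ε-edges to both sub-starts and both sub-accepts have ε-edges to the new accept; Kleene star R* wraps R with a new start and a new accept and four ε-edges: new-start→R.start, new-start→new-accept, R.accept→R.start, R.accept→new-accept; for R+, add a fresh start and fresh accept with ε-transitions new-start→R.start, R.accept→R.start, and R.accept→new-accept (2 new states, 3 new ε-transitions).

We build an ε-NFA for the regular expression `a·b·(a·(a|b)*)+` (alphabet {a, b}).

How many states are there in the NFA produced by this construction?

13

Bottom-up over the parse tree:
Each of the 5 symbol leaves contributes a 2-state fragment.
  a|b : 6 states
  (a|b)* : 8 states
  a·(a|b)* : 9 states
  (a·(a|b)*)+ : 11 states
  a·b·(a·(a|b)*)+ : 13 states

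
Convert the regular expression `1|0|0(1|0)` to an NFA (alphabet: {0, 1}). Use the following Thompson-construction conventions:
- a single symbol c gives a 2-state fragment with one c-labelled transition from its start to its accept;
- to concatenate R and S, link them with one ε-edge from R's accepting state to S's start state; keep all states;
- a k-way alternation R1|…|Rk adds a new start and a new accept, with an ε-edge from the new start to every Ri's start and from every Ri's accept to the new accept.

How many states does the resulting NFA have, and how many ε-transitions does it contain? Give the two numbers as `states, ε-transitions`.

14, 11

Per subexpression:
Each of the 5 symbol leaves contributes 2 states and 0 ε-transitions.
  1|0 : 6 states, 4 ε-transitions
  0(1|0) : 8 states, 5 ε-transitions
  1|0|0(1|0) : 14 states, 11 ε-transitions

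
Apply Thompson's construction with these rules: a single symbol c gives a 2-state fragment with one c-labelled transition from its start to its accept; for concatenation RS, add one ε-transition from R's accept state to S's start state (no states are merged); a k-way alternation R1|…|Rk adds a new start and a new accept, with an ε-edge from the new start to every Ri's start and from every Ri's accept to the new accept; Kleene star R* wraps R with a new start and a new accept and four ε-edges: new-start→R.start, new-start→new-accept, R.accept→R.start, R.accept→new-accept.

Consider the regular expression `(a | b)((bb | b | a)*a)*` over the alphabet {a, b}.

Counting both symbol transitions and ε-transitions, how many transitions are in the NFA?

28

Building bottom-up:
Each of the 7 symbol leaves contributes 1 transition (1 symbol, 0 ε).
  a | b → 6 transitions (2 symbol, 4 ε)
  bb → 3 transitions (2 symbol, 1 ε)
  bb | b | a → 11 transitions (4 symbol, 7 ε)
  (bb | b | a)* → 15 transitions (4 symbol, 11 ε)
  (bb | b | a)*a → 17 transitions (5 symbol, 12 ε)
  ((bb | b | a)*a)* → 21 transitions (5 symbol, 16 ε)
  (a | b)((bb | b | a)*a)* → 28 transitions (7 symbol, 21 ε)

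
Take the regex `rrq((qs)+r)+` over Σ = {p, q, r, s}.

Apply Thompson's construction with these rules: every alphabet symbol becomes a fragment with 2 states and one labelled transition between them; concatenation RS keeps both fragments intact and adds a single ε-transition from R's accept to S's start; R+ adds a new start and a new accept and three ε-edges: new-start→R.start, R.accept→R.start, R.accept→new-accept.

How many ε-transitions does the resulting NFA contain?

11

Per subexpression:
Each of the 6 symbol leaves contributes 0 ε-transitions.
  qs = 1 ε-transition
  (qs)+ = 4 ε-transitions
  (qs)+r = 5 ε-transitions
  ((qs)+r)+ = 8 ε-transitions
  rrq((qs)+r)+ = 11 ε-transitions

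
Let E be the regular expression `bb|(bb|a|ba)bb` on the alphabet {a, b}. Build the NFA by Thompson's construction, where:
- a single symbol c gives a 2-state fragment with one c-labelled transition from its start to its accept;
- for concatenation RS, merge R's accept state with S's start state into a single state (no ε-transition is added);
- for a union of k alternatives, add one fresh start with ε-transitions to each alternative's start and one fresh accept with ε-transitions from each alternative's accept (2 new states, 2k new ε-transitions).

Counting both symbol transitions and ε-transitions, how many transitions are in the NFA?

19

Bottom-up over the parse tree:
Each of the 9 symbol leaves contributes 1 transition (1 symbol, 0 ε).
  bb — 2 transitions (2 symbol, 0 ε)
  bb — 2 transitions (2 symbol, 0 ε)
  ba — 2 transitions (2 symbol, 0 ε)
  bb|a|ba — 11 transitions (5 symbol, 6 ε)
  (bb|a|ba)bb — 13 transitions (7 symbol, 6 ε)
  bb|(bb|a|ba)bb — 19 transitions (9 symbol, 10 ε)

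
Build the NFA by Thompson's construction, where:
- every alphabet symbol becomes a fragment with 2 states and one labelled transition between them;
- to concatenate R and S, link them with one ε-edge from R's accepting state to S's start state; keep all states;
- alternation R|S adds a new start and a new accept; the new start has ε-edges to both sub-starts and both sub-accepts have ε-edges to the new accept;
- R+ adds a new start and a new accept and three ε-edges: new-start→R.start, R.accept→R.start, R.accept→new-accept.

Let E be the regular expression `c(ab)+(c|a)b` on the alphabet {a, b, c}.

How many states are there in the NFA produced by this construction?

By structural recursion:
Each of the 6 symbol leaves contributes a 2-state fragment.
  ab → 4 states
  (ab)+ → 6 states
  c|a → 6 states
  c(ab)+(c|a)b → 16 states

16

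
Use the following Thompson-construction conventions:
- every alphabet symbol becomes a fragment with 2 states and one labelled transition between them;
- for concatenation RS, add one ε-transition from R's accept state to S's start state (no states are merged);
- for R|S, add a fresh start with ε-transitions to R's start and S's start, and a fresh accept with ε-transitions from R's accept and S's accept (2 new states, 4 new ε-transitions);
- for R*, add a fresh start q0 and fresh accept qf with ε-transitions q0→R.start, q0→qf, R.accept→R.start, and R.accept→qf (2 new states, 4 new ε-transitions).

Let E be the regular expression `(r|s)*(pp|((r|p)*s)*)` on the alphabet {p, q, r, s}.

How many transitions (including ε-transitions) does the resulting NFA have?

Bottom-up over the parse tree:
Each of the 7 symbol leaves contributes 1 transition (1 symbol, 0 ε).
  r|s = 6 transitions (2 symbol, 4 ε)
  (r|s)* = 10 transitions (2 symbol, 8 ε)
  pp = 3 transitions (2 symbol, 1 ε)
  r|p = 6 transitions (2 symbol, 4 ε)
  (r|p)* = 10 transitions (2 symbol, 8 ε)
  (r|p)*s = 12 transitions (3 symbol, 9 ε)
  ((r|p)*s)* = 16 transitions (3 symbol, 13 ε)
  pp|((r|p)*s)* = 23 transitions (5 symbol, 18 ε)
  (r|s)*(pp|((r|p)*s)*) = 34 transitions (7 symbol, 27 ε)

34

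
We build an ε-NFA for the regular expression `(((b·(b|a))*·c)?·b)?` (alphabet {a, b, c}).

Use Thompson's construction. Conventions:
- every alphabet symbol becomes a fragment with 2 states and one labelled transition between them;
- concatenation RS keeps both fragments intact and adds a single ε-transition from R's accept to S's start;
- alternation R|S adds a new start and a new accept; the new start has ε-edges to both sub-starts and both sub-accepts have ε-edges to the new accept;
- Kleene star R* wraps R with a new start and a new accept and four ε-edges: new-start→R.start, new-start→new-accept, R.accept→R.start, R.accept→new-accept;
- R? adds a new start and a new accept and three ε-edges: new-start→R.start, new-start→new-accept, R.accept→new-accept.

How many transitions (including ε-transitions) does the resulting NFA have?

22

By structural recursion:
Each of the 5 symbol leaves contributes 1 transition (1 symbol, 0 ε).
  b|a : 6 transitions (2 symbol, 4 ε)
  b·(b|a) : 8 transitions (3 symbol, 5 ε)
  (b·(b|a))* : 12 transitions (3 symbol, 9 ε)
  (b·(b|a))*·c : 14 transitions (4 symbol, 10 ε)
  ((b·(b|a))*·c)? : 17 transitions (4 symbol, 13 ε)
  ((b·(b|a))*·c)?·b : 19 transitions (5 symbol, 14 ε)
  (((b·(b|a))*·c)?·b)? : 22 transitions (5 symbol, 17 ε)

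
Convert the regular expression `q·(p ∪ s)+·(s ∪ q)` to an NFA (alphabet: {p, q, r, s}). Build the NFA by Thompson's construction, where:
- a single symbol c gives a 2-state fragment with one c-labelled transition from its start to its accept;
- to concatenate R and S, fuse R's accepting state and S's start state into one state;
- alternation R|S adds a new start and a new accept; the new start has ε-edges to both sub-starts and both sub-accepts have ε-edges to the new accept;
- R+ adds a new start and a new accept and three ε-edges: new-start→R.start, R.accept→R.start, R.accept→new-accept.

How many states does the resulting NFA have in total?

14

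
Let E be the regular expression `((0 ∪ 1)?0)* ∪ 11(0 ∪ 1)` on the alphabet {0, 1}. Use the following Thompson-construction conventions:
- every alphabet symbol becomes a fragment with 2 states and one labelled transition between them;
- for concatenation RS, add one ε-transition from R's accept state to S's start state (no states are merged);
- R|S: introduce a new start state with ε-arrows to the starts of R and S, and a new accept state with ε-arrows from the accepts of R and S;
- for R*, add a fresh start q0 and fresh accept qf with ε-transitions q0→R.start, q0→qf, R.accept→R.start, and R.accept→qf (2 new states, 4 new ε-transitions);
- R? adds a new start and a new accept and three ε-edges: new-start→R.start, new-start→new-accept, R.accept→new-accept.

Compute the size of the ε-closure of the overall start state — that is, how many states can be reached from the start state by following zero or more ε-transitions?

11

Work bottom-up. For each fragment F, track |ε-closure(F.start)| and whether F's accept lies in that closure (i.e. whether F accepts ε). A single-symbol fragment has closure size 1 and does not accept ε.
  0 ∪ 1 : C = 1 + 1 + 1 = 3 (the new accept is not ε-reachable since no branch accepts ε)
  (0 ∪ 1)? : C = 1 (new start) + 3 (body) + 1 (new accept, via ε) = 5
  (0 ∪ 1)?0 : the left operand accepts ε, so the closure extends into the next operand (via the concat ε-link); C = 5 + 1 = 6
  ((0 ∪ 1)?0)* : new start has ε-edges to the inner start and to the new accept, so C = 2 + 6 = 8
  0 ∪ 1 : new start ε-reaches every alternative's start; none of them accept ε, so the new accept is not reached: C = 1 + 1 + 1 = 3
  11(0 ∪ 1) : same as the first factor's closure: C = 1
  ((0 ∪ 1)?0)* ∪ 11(0 ∪ 1) : C = 1 (new start) + (8 + 1) + 1 (new accept, since some branch ε-reaches its own accept) = 11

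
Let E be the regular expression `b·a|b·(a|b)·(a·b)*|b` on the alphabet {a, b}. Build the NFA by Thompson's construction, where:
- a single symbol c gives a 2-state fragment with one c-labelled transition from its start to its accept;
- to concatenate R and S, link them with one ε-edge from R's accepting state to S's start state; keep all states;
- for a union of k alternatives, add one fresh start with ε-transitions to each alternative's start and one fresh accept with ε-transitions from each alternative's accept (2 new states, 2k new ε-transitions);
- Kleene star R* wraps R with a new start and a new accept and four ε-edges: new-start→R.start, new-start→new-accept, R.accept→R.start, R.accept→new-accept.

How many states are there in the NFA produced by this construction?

22

Recursing over subexpressions:
Each of the 8 symbol leaves contributes a 2-state fragment.
  b·a → 4 states
  a|b → 6 states
  a·b → 4 states
  (a·b)* → 6 states
  b·(a|b)·(a·b)* → 14 states
  b·a|b·(a|b)·(a·b)*|b → 22 states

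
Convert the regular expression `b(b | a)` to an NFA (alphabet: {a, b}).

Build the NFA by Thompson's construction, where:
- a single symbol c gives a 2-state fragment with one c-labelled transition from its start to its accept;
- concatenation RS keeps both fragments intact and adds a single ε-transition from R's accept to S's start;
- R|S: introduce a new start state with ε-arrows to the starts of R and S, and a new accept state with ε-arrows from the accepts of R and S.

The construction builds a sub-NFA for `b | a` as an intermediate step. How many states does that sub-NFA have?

6

Fragment for `b | a`:
Each of the 2 symbol leaves contributes a 2-state fragment.
  b | a = 6 states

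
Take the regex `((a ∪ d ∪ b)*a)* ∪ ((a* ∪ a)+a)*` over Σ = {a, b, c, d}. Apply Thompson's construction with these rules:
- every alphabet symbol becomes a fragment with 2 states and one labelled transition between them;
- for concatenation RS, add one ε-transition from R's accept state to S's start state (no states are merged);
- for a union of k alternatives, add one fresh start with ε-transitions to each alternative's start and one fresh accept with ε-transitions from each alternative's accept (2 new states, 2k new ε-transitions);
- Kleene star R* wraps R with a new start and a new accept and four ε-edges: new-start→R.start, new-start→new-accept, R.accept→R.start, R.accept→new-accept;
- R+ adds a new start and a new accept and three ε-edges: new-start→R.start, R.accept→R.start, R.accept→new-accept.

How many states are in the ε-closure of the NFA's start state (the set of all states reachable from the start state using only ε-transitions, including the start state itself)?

22

Work bottom-up. For each fragment F, track |ε-closure(F.start)| and whether F's accept lies in that closure (i.e. whether F accepts ε). A single-symbol fragment has closure size 1 and does not accept ε.
  a ∪ d ∪ b : |closure| = 1 + 1 + 1 + 1 = 4 (the new accept is not ε-reachable since no branch accepts ε)
  (a ∪ d ∪ b)* : new start has ε-edges to the inner start and to the new accept, so |closure| = 2 + 4 = 6
  (a ∪ d ∪ b)*a : |closure| = 6 + 1 = 7 (closure spills across the concat boundary because the left factor accepts ε)
  ((a ∪ d ∪ b)*a)* : the star's fresh start ε-reaches both the body's start and the fresh accept: |closure| = 2 + 7 = 9
  a* : new start has ε-edges to the inner start and to the new accept, so |closure| = 2 + 1 = 3
  a* ∪ a : |closure| = 1 (new start) + (3 + 1) + 1 (new accept, since some branch ε-reaches its own accept) = 6
  (a* ∪ a)+ : |closure| = 1 + 6 + 1 (new accept, reached because the body accepts ε) = 8
  (a* ∪ a)+a : |closure| = 8 + 1 = 9 (closure spills across the concat boundary because the left factor accepts ε)
  ((a* ∪ a)+a)* : new start has ε-edges to the inner start and to the new accept, so |closure| = 2 + 9 = 11
  ((a ∪ d ∪ b)*a)* ∪ ((a* ∪ a)+a)* : new start ε-reaches every alternative's start; at least one alternative accepts ε, so the union's new accept is reached too: |closure| = 1 + 9 + 11 + 1 = 22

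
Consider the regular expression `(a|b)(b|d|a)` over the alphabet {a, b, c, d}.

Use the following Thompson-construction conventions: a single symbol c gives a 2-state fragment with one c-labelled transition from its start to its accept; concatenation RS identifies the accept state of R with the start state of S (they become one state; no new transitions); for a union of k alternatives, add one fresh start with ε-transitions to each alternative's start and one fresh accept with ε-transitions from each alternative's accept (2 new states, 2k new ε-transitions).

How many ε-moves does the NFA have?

10

By structural recursion:
Each of the 5 symbol leaves contributes 0 ε-transitions.
  a|b — 4 ε-transitions
  b|d|a — 6 ε-transitions
  (a|b)(b|d|a) — 10 ε-transitions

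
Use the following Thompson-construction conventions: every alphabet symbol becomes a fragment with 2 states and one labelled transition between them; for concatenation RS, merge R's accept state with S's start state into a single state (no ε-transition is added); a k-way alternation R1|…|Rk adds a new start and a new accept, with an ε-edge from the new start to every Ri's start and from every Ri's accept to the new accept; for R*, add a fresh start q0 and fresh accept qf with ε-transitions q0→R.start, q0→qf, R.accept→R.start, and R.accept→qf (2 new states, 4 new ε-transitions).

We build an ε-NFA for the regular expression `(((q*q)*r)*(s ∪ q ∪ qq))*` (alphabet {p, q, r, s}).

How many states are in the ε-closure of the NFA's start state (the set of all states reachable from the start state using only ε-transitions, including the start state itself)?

Let C(F) = |ε-closure(F.start)| within fragment F, and note whether F accepts ε. Symbol fragments have C = 1 and do not accept ε. Then:
  q* — new start has ε-edges to the inner start and to the new accept, so |closure| = 2 + 1 = 3
  q*q — |closure| = 3 + (1−1) = 3 (closure spills across the concat boundary because the left factor accepts ε)
  (q*q)* — |closure| = 1 (new start) + 3 (body) + 1 (new accept) = 5
  (q*q)*r — |closure| = 5 + (1−1) = 5 (closure spills across the concat boundary because the left factor accepts ε)
  ((q*q)*r)* — new start has ε-edges to the inner start and to the new accept, so |closure| = 2 + 5 = 7
  qq — same as the first factor's closure: |closure| = 1
  s ∪ q ∪ qq — |closure| = 1 + 1 + 1 + 1 = 4 (the new accept is not ε-reachable since no branch accepts ε)
  ((q*q)*r)*(s ∪ q ∪ qq) — |closure| = 7 + (4−1) = 10 (closure spills across the concat boundary because the left factor accepts ε)
  (((q*q)*r)*(s ∪ q ∪ qq))* — |closure| = 1 (new start) + 10 (body) + 1 (new accept) = 12

12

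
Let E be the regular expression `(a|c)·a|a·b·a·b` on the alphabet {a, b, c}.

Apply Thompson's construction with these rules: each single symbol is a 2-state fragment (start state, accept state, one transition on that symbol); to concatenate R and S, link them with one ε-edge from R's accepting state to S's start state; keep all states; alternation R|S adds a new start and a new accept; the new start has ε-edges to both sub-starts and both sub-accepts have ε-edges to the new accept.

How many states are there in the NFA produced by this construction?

18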